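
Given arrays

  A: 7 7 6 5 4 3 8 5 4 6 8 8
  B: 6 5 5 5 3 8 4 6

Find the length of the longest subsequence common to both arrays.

6

Pick 6 [3,1], 5 [4,4], 3 [6,5], 8 [7,6], 4 [9,7], 6 [10,8]; all 6 values appear in both, in order. The LCS DP gives dp[12][8] = 6, so this is optimal.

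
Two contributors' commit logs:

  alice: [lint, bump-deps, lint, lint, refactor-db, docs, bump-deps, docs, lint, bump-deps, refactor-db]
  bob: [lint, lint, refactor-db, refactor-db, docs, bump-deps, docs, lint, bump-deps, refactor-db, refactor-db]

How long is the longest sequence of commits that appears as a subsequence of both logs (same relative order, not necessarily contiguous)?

Pick lint at alice[1]=bob[1], lint at alice[3]=bob[2], refactor-db at alice[5]=bob[4], docs at alice[6]=bob[5], bump-deps at alice[7]=bob[6], docs at alice[8]=bob[7], lint at alice[9]=bob[8], bump-deps at alice[10]=bob[9], refactor-db at alice[11]=bob[11]; all 9 commits appear in both, in order. dp[11][11] = 9 confirms this is the maximum.

9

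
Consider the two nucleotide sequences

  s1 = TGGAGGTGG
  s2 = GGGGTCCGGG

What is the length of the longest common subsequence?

Taking G (s1 #2, s2 #1), G (s1 #3, s2 #2), G (s1 #5, s2 #3), G (s1 #6, s2 #4), T (s1 #7, s2 #5), G (s1 #8, s2 #9), G (s1 #9, s2 #10) gives a common subsequence of length 7. The LCS DP gives dp[9][10] = 7, so this is optimal.

7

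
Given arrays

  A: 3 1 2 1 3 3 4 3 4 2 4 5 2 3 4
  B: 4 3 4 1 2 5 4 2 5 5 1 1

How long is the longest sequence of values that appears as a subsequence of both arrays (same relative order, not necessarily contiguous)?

6

Pick 3 (A #1, B #2), then 1 (A #2, B #4), then 2 (A #3, B #5), then 4 (A #9, B #7), then 2 (A #10, B #8), then 5 (A #12, B #10); all 6 values appear in both, in order, and the DP table's final entry dp[15][12] is also 6, so no common subsequence is longer.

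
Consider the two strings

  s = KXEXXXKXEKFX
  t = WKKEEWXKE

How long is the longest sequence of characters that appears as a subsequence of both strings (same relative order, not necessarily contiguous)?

One common subsequence of length 5: K at s[1]=t[3], E at s[3]=t[5], X at s[6]=t[7], K at s[7]=t[8], E at s[9]=t[9]. Since dp[12][9] = 5, nothing longer is possible.

5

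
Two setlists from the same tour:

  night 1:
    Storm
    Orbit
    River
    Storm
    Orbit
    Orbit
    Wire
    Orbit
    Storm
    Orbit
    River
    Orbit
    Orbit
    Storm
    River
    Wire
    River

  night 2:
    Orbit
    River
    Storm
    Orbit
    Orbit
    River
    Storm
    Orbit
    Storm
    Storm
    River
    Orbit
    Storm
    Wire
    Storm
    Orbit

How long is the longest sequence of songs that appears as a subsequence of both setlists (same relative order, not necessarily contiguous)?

Pick Orbit (night 1 #2, night 2 #1) → River (night 1 #3, night 2 #2) → Storm (night 1 #4, night 2 #3) → Orbit (night 1 #5, night 2 #4) → Orbit (night 1 #6, night 2 #5) → Orbit (night 1 #8, night 2 #8) → Storm (night 1 #9, night 2 #10) → River (night 1 #11, night 2 #11) → Orbit (night 1 #13, night 2 #12) → Storm (night 1 #14, night 2 #13) → Wire (night 1 #16, night 2 #14); all 11 songs appear in both, in order, and the DP table's final entry dp[17][16] is also 11, so no common subsequence is longer.

11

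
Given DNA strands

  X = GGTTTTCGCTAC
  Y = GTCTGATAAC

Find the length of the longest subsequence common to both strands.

Taking G [2,1] → T [3,2] → T [6,4] → G [8,5] → T [10,7] → A [11,9] → C [12,10] gives a common subsequence of length 7, and the DP table's final entry dp[12][10] is also 7, so no common subsequence is longer.

7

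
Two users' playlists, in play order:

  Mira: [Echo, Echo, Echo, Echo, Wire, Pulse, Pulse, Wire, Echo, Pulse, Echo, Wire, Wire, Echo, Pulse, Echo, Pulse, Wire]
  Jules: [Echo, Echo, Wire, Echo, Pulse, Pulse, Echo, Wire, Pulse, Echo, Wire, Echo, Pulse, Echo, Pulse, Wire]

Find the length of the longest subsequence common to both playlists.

One common subsequence of length 14: Echo [1,1]; then Echo [2,2]; then Echo [4,4]; then Pulse [6,5]; then Pulse [7,6]; then Wire [8,8]; then Pulse [10,9]; then Echo [11,10]; then Wire [13,11]; then Echo [14,12]; then Pulse [15,13]; then Echo [16,14]; then Pulse [17,15]; then Wire [18,16]. dp[18][16] = 14 confirms this is the maximum.

14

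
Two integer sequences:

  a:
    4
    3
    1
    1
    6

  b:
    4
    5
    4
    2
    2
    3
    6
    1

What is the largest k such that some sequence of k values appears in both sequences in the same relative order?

3

Match 4 at a[1]=b[3] → 3 at a[2]=b[6] → 1 at a[4]=b[8] — 3 values in the same relative order in both. The LCS DP gives dp[5][8] = 3, so this is optimal.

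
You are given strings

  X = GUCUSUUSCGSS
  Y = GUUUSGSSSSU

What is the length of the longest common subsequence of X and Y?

8

Let dp[i][j] be the LCS length of the first i characters of X and the first j characters of Y. dp[i][j] = dp[i-1][j-1]+1 when the i-th and j-th characters match, else max(dp[i-1][j], dp[i][j-1]).
    ·  G  U  U  U  S  G  S  S  S  S  U
 ·  0  0  0  0  0  0  0  0  0  0  0  0
 G  0  1  1  1  1  1  1  1  1  1  1  1
 U  0  1  2  2  2  2  2  2  2  2  2  2
 C  0  1  2  2  2  2  2  2  2  2  2  2
 U  0  1  2  3  3  3  3  3  3  3  3  3
 S  0  1  2  3  3  4  4  4  4  4  4  4
 U  0  1  2  3  4  4  4  4  4  4  4  5
 U  0  1  2  3  4  4  4  4  4  4  4  5
 S  0  1  2  3  4  5  5  5  5  5  5  5
 C  0  1  2  3  4  5  5  5  5  5  5  5
 G  0  1  2  3  4  5  6  6  6  6  6  6
 S  0  1  2  3  4  5  6  7  7  7  7  7
 S  0  1  2  3  4  5  6  7  8  8  8  8
dp[12][11] = 8. One LCS (by backtracking along matches): GUUUSGSS.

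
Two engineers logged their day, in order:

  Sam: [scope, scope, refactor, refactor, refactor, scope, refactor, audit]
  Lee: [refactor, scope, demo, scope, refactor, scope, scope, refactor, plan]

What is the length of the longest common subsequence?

5

Match scope at Sam[1]=Lee[2], scope at Sam[2]=Lee[4], refactor at Sam[3]=Lee[5], scope at Sam[6]=Lee[7], refactor at Sam[7]=Lee[8] — 5 tasks in the same relative order in both. Since dp[8][9] = 5, nothing longer is possible.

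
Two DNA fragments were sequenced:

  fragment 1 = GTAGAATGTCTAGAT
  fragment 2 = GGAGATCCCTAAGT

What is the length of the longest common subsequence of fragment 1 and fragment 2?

10

One common subsequence of length 10: G (fragment 1 #1, fragment 2 #2); then A (fragment 1 #3, fragment 2 #3); then G (fragment 1 #4, fragment 2 #4); then A (fragment 1 #6, fragment 2 #5); then T (fragment 1 #7, fragment 2 #6); then C (fragment 1 #10, fragment 2 #9); then T (fragment 1 #11, fragment 2 #10); then A (fragment 1 #12, fragment 2 #12); then G (fragment 1 #13, fragment 2 #13); then T (fragment 1 #15, fragment 2 #14). dp[15][14] = 10 confirms this is the maximum.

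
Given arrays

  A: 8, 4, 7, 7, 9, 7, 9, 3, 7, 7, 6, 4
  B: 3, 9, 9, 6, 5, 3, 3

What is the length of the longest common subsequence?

Pick 9 (A #5, B #2) → 9 (A #7, B #3) → 3 (A #8, B #7); all 3 values appear in both, in order. dp[12][7] = 3 confirms this is the maximum.

3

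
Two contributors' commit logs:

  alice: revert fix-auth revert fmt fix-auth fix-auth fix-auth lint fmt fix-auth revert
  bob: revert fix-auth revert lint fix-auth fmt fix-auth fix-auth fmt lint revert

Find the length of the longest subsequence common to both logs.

8

Taking revert (alice #1, bob #1); then fix-auth (alice #2, bob #2); then revert (alice #3, bob #3); then fmt (alice #4, bob #6); then fix-auth (alice #5, bob #7); then fix-auth (alice #6, bob #8); then lint (alice #8, bob #10); then revert (alice #11, bob #11) gives a common subsequence of length 8. Since dp[11][11] = 8, nothing longer is possible.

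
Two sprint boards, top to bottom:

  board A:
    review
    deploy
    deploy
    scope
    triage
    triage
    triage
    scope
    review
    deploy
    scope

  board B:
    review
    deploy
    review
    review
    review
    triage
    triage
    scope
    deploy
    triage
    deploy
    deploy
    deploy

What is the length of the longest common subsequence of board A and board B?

Pick review (board A #1, board B #1), then deploy (board A #2, board B #2), then triage (board A #5, board B #6), then triage (board A #6, board B #7), then triage (board A #7, board B #10), then deploy (board A #10, board B #13); all 6 tasks appear in both, in order. The LCS DP gives dp[11][13] = 6, so this is optimal.

6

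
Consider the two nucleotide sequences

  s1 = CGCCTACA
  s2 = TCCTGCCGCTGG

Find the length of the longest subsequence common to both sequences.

Let dp[i][j] be the LCS length of the first i bases of s1 and the first j bases of s2. dp[i][j] = dp[i-1][j-1]+1 when the i-th and j-th bases match, else max(dp[i-1][j], dp[i][j-1]).
    ·  T  C  C  T  G  C  C  G  C  T  G  G
 ·  0  0  0  0  0  0  0  0  0  0  0  0  0
 C  0  0  1  1  1  1  1  1  1  1  1  1  1
 G  0  0  1  1  1  2  2  2  2  2  2  2  2
 C  0  0  1  2  2  2  3  3  3  3  3  3  3
 C  0  0  1  2  2  2  3  4  4  4  4  4  4
 T  0  1  1  2  3  3  3  4  4  4  5  5  5
 A  0  1  1  2  3  3  3  4  4  4  5  5  5
 C  0  1  2  2  3  3  4  4  4  5  5  5  5
 A  0  1  2  2  3  3  4  4  4  5  5  5  5
dp[8][12] = 5. One LCS (by backtracking along matches): CGCCT.

5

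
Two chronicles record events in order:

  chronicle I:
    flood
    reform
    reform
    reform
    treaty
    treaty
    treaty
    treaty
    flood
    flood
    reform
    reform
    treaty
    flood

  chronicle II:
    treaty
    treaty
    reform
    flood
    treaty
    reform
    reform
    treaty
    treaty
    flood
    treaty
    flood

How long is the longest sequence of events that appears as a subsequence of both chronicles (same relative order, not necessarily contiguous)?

8

Taking flood at chronicle I[1]=chronicle II[4]; then reform at chronicle I[3]=chronicle II[6]; then reform at chronicle I[4]=chronicle II[7]; then treaty at chronicle I[7]=chronicle II[8]; then treaty at chronicle I[8]=chronicle II[9]; then flood at chronicle I[10]=chronicle II[10]; then treaty at chronicle I[13]=chronicle II[11]; then flood at chronicle I[14]=chronicle II[12] gives a common subsequence of length 8, and the DP table's final entry dp[14][12] is also 8, so no common subsequence is longer.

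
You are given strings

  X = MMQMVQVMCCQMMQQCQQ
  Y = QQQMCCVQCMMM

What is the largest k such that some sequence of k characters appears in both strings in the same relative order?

Taking Q at X[3]=Y[2], then Q at X[6]=Y[3], then M at X[8]=Y[4], then C at X[9]=Y[5], then C at X[10]=Y[6], then Q at X[11]=Y[8], then M at X[12]=Y[11], then M at X[13]=Y[12] gives a common subsequence of length 8. The LCS DP gives dp[18][12] = 8, so this is optimal.

8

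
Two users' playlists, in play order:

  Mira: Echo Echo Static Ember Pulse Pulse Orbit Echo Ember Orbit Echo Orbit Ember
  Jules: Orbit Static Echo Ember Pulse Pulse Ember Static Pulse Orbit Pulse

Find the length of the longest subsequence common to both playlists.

Match Echo (Mira #2, Jules #3) → Ember (Mira #4, Jules #4) → Pulse (Mira #5, Jules #5) → Pulse (Mira #6, Jules #6) → Ember (Mira #9, Jules #7) → Orbit (Mira #10, Jules #10) — 6 songs in the same relative order in both, and the DP table's final entry dp[13][11] is also 6, so no common subsequence is longer.

6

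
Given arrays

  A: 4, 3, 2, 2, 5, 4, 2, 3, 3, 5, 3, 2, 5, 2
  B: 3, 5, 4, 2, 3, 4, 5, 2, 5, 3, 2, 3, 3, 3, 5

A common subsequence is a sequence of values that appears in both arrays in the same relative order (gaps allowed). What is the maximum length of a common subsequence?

Taking 4 at A[1]=B[3] → 3 at A[2]=B[5] → 2 at A[4]=B[8] → 5 at A[5]=B[9] → 2 at A[7]=B[11] → 3 at A[8]=B[12] → 3 at A[9]=B[13] → 3 at A[11]=B[14] → 5 at A[13]=B[15] gives a common subsequence of length 9. The LCS DP gives dp[14][15] = 9, so this is optimal.

9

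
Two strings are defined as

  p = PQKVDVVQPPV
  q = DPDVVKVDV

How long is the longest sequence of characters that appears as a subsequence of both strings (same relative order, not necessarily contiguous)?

Taking P at p[1]=q[2], K at p[3]=q[6], V at p[4]=q[7], D at p[5]=q[8], V at p[11]=q[9] gives a common subsequence of length 5, and the DP table's final entry dp[11][9] is also 5, so no common subsequence is longer.

5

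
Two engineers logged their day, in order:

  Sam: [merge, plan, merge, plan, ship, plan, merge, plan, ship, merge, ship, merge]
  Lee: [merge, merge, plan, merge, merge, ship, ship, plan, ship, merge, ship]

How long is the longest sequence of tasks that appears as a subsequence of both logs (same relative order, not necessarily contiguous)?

Taking merge at Sam[1]=Lee[2] → plan at Sam[2]=Lee[3] → merge at Sam[3]=Lee[5] → ship at Sam[5]=Lee[7] → plan at Sam[8]=Lee[8] → ship at Sam[9]=Lee[9] → merge at Sam[10]=Lee[10] → ship at Sam[11]=Lee[11] gives a common subsequence of length 8. Since dp[12][11] = 8, nothing longer is possible.

8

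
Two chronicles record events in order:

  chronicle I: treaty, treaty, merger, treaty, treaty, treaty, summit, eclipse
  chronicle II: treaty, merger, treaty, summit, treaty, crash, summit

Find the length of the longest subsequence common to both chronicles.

Match treaty at chronicle I[2]=chronicle II[1] → merger at chronicle I[3]=chronicle II[2] → treaty at chronicle I[4]=chronicle II[3] → treaty at chronicle I[5]=chronicle II[5] → summit at chronicle I[7]=chronicle II[7] — 5 events in the same relative order in both. The LCS DP gives dp[8][7] = 5, so this is optimal.

5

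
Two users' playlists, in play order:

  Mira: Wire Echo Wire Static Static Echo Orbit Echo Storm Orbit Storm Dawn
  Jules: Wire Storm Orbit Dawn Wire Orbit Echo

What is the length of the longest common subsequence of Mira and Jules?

4

Pick Wire at Mira[1]=Jules[1], then Wire at Mira[3]=Jules[5], then Orbit at Mira[7]=Jules[6], then Echo at Mira[8]=Jules[7]; all 4 songs appear in both, in order. The LCS DP gives dp[12][7] = 4, so this is optimal.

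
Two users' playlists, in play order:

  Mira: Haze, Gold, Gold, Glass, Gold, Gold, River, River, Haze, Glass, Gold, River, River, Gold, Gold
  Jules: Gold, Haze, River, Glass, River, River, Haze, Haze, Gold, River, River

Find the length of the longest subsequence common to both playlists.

Match Haze at Mira[1]=Jules[2]; then Glass at Mira[4]=Jules[4]; then River at Mira[7]=Jules[5]; then River at Mira[8]=Jules[6]; then Haze at Mira[9]=Jules[8]; then Gold at Mira[11]=Jules[9]; then River at Mira[12]=Jules[10]; then River at Mira[13]=Jules[11] — 8 songs in the same relative order in both. The LCS DP gives dp[15][11] = 8, so this is optimal.

8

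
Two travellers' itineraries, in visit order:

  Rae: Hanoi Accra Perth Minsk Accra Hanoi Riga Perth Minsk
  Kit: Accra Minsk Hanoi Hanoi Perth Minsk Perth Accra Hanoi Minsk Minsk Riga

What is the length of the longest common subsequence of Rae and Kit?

6

One common subsequence of length 6: Hanoi [1,4], Perth [3,5], Minsk [4,6], Accra [5,8], Hanoi [6,9], Riga [7,12], and the DP table's final entry dp[9][12] is also 6, so no common subsequence is longer.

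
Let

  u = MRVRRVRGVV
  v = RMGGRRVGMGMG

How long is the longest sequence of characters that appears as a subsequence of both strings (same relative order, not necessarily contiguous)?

5

Match M at u[1]=v[2]; then R at u[4]=v[5]; then R at u[5]=v[6]; then V at u[6]=v[7]; then G at u[8]=v[12] — 5 characters in the same relative order in both. The LCS DP gives dp[10][12] = 5, so this is optimal.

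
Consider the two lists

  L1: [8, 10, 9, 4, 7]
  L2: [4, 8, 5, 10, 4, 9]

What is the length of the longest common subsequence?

3

Let dp[i][j] be the LCS length of the first i values of L1 and the first j values of L2. dp[i][j] = dp[i-1][j-1]+1 when the i-th and j-th values match, else max(dp[i-1][j], dp[i][j-1]).
    ·  4  8  5 10  4  9
 ·  0  0  0  0  0  0  0
 8  0  0  1  1  1  1  1
10  0  0  1  1  2  2  2
 9  0  0  1  1  2  2  3
 4  0  1  1  1  2  3  3
 7  0  1  1  1  2  3  3
dp[5][6] = 3. One LCS (by backtracking along matches): 8, 10, 9.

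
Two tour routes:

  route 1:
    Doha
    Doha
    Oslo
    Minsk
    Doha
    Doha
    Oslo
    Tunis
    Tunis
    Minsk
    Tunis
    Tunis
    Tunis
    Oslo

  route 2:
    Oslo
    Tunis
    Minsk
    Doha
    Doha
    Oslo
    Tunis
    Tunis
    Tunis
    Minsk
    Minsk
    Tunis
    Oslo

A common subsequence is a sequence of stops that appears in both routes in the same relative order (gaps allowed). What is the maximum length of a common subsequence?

10

Match Oslo at route 1[3]=route 2[1]; then Minsk at route 1[4]=route 2[3]; then Doha at route 1[5]=route 2[4]; then Doha at route 1[6]=route 2[5]; then Oslo at route 1[7]=route 2[6]; then Tunis at route 1[8]=route 2[8]; then Tunis at route 1[9]=route 2[9]; then Minsk at route 1[10]=route 2[11]; then Tunis at route 1[13]=route 2[12]; then Oslo at route 1[14]=route 2[13] — 10 stops in the same relative order in both. Since dp[14][13] = 10, nothing longer is possible.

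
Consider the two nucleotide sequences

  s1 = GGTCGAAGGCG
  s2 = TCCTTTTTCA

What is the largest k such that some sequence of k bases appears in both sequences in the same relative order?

Taking T [3,8] → C [4,9] → A [7,10] gives a common subsequence of length 3. dp[11][10] = 3 confirms this is the maximum.

3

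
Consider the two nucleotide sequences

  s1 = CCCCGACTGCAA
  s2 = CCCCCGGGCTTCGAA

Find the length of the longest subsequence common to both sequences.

10

One common subsequence of length 10: C at s1[1]=s2[2] → C at s1[2]=s2[3] → C at s1[3]=s2[4] → C at s1[4]=s2[5] → G at s1[5]=s2[8] → C at s1[7]=s2[9] → T at s1[8]=s2[11] → G at s1[9]=s2[13] → A at s1[11]=s2[14] → A at s1[12]=s2[15], and the DP table's final entry dp[12][15] is also 10, so no common subsequence is longer.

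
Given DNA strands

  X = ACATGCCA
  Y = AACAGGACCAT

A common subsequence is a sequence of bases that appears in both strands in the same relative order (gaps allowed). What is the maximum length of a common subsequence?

Let dp[i][j] be the LCS length of the first i bases of X and the first j bases of Y. dp[i][j] = dp[i-1][j-1]+1 when the i-th and j-th bases match, else max(dp[i-1][j], dp[i][j-1]).
    ·  A  A  C  A  G  G  A  C  C  A  T
 ·  0  0  0  0  0  0  0  0  0  0  0  0
 A  0  1  1  1  1  1  1  1  1  1  1  1
 C  0  1  1  2  2  2  2  2  2  2  2  2
 A  0  1  2  2  3  3  3  3  3  3  3  3
 T  0  1  2  2  3  3  3  3  3  3  3  4
 G  0  1  2  2  3  4  4  4  4  4  4  4
 C  0  1  2  3  3  4  4  4  5  5  5  5
 C  0  1  2  3  3  4  4  4  5  6  6  6
 A  0  1  2  3  4  4  4  5  5  6  7  7
dp[8][11] = 7. One LCS (by backtracking along matches): ACAGCCA.

7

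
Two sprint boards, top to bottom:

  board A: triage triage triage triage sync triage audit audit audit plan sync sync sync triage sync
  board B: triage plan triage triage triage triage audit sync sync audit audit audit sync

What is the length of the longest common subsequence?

9

Match triage at board A[1]=board B[3], then triage at board A[2]=board B[4], then triage at board A[3]=board B[5], then triage at board A[4]=board B[6], then sync at board A[5]=board B[9], then audit at board A[7]=board B[10], then audit at board A[8]=board B[11], then audit at board A[9]=board B[12], then sync at board A[15]=board B[13] — 9 tasks in the same relative order in both, and the DP table's final entry dp[15][13] is also 9, so no common subsequence is longer.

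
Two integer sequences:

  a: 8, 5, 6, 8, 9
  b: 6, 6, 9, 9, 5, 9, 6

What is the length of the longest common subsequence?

Match 5 (a #2, b #5), then 6 (a #3, b #7) — 2 values in the same relative order in both. dp[5][7] = 2 confirms this is the maximum.

2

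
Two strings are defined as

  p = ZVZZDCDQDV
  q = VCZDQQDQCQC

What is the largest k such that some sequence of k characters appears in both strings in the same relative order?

Let dp[i][j] be the LCS length of the first i characters of p and the first j characters of q. dp[i][j] = dp[i-1][j-1]+1 when the i-th and j-th characters match, else max(dp[i-1][j], dp[i][j-1]).
    ·  V  C  Z  D  Q  Q  D  Q  C  Q  C
 ·  0  0  0  0  0  0  0  0  0  0  0  0
 Z  0  0  0  1  1  1  1  1  1  1  1  1
 V  0  1  1  1  1  1  1  1  1  1  1  1
 Z  0  1  1  2  2  2  2  2  2  2  2  2
 Z  0  1  1  2  2  2  2  2  2  2  2  2
 D  0  1  1  2  3  3  3  3  3  3  3  3
 C  0  1  2  2  3  3  3  3  3  4  4  4
 D  0  1  2  2  3  3  3  4  4  4  4  4
 Q  0  1  2  2  3  4  4  4  5  5  5  5
 D  0  1  2  2  3  4  4  5  5  5  5  5
 V  0  1  2  2  3  4  4  5  5  5  5  5
dp[10][11] = 5. One LCS (by backtracking along matches): VZDCQ.

5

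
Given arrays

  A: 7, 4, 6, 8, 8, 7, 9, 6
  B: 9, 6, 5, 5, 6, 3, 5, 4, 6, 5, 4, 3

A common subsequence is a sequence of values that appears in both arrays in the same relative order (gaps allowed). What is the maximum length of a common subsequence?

2

Let dp[i][j] be the LCS length of the first i values of A and the first j values of B. dp[i][j] = dp[i-1][j-1]+1 when the i-th and j-th values match, else max(dp[i-1][j], dp[i][j-1]).
    ·  9  6  5  5  6  3  5  4  6  5  4  3
 ·  0  0  0  0  0  0  0  0  0  0  0  0  0
 7  0  0  0  0  0  0  0  0  0  0  0  0  0
 4  0  0  0  0  0  0  0  0  1  1  1  1  1
 6  0  0  1  1  1  1  1  1  1  2  2  2  2
 8  0  0  1  1  1  1  1  1  1  2  2  2  2
 8  0  0  1  1  1  1  1  1  1  2  2  2  2
 7  0  0  1  1  1  1  1  1  1  2  2  2  2
 9  0  1  1  1  1  1  1  1  1  2  2  2  2
 6  0  1  2  2  2  2  2  2  2  2  2  2  2
dp[8][12] = 2. One LCS (by backtracking along matches): 4, 6.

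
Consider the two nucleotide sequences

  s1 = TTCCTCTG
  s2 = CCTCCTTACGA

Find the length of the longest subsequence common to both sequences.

6

Let dp[i][j] be the LCS length of the first i bases of s1 and the first j bases of s2. dp[i][j] = dp[i-1][j-1]+1 when the i-th and j-th bases match, else max(dp[i-1][j], dp[i][j-1]).
    ·  C  C  T  C  C  T  T  A  C  G  A
 ·  0  0  0  0  0  0  0  0  0  0  0  0
 T  0  0  0  1  1  1  1  1  1  1  1  1
 T  0  0  0  1  1  1  2  2  2  2  2  2
 C  0  1  1  1  2  2  2  2  2  3  3  3
 C  0  1  2  2  2  3  3  3  3  3  3  3
 T  0  1  2  3  3  3  4  4  4  4  4  4
 C  0  1  2  3  4  4  4  4  4  5  5  5
 T  0  1  2  3  4  4  5  5  5  5  5  5
 G  0  1  2  3  4  4  5  5  5  5  6  6
dp[8][11] = 6. One LCS (by backtracking along matches): TCCTCG.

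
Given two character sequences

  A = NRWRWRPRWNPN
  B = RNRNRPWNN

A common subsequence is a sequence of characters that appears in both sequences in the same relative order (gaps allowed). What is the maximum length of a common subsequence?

One common subsequence of length 7: N [1,2], then R [2,3], then R [6,5], then P [7,6], then W [9,7], then N [10,8], then N [12,9]. The LCS DP gives dp[12][9] = 7, so this is optimal.

7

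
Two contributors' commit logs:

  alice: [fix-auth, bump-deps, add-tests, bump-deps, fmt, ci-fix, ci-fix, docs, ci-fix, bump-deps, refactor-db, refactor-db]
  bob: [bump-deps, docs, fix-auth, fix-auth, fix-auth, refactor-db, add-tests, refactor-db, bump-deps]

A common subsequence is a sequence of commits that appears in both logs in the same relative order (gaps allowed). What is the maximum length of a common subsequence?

One common subsequence of length 4: bump-deps (alice #4, bob #1), then docs (alice #8, bob #2), then refactor-db (alice #11, bob #6), then refactor-db (alice #12, bob #8), and the DP table's final entry dp[12][9] is also 4, so no common subsequence is longer.

4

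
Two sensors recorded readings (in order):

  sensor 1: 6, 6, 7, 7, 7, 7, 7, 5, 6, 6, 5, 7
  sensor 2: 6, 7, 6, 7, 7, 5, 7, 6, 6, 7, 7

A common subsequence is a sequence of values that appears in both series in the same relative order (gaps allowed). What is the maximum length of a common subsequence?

Let dp[i][j] be the LCS length of the first i values of sensor 1 and the first j values of sensor 2. dp[i][j] = dp[i-1][j-1]+1 when the i-th and j-th values match, else max(dp[i-1][j], dp[i][j-1]).
    ·  6  7  6  7  7  5  7  6  6  7  7
 ·  0  0  0  0  0  0  0  0  0  0  0  0
 6  0  1  1  1  1  1  1  1  1  1  1  1
 6  0  1  1  2  2  2  2  2  2  2  2  2
 7  0  1  2  2  3  3  3  3  3  3  3  3
 7  0  1  2  2  3  4  4  4  4  4  4  4
 7  0  1  2  2  3  4  4  5  5  5  5  5
 7  0  1  2  2  3  4  4  5  5  5  6  6
 7  0  1  2  2  3  4  4  5  5  5  6  7
 5  0  1  2  2  3  4  5  5  5  5  6  7
 6  0  1  2  3  3  4  5  5  6  6  6  7
 6  0  1  2  3  3  4  5  5  6  7  7  7
 5  0  1  2  3  3  4  5  5  6  7  7  7
 7  0  1  2  3  4  4  5  6  6  7  8  8
dp[12][11] = 8. One LCS (by backtracking along matches): 6, 6, 7, 7, 7, 6, 6, 7.

8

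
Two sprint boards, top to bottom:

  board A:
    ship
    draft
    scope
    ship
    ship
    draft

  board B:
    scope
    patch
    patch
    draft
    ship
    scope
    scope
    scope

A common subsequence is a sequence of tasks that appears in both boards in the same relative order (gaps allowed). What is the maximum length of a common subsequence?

One common subsequence of length 2: ship at board A[1]=board B[5]; then scope at board A[3]=board B[8]. Since dp[6][8] = 2, nothing longer is possible.

2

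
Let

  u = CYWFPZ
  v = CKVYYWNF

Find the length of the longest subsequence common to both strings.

Let dp[i][j] be the LCS length of the first i characters of u and the first j characters of v. dp[i][j] = dp[i-1][j-1]+1 when the i-th and j-th characters match, else max(dp[i-1][j], dp[i][j-1]).
    ·  C  K  V  Y  Y  W  N  F
 ·  0  0  0  0  0  0  0  0  0
 C  0  1  1  1  1  1  1  1  1
 Y  0  1  1  1  2  2  2  2  2
 W  0  1  1  1  2  2  3  3  3
 F  0  1  1  1  2  2  3  3  4
 P  0  1  1  1  2  2  3  3  4
 Z  0  1  1  1  2  2  3  3  4
dp[6][8] = 4. One LCS (by backtracking along matches): CYWF.

4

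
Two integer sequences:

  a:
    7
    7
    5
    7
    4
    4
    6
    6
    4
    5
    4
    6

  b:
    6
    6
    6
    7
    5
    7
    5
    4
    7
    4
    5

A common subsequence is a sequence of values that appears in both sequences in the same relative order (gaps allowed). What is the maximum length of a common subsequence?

Pick 7 [1,4], 7 [2,6], 5 [3,7], 7 [4,9], 4 [9,10], 5 [10,11]; all 6 values appear in both, in order, and the DP table's final entry dp[12][11] is also 6, so no common subsequence is longer.

6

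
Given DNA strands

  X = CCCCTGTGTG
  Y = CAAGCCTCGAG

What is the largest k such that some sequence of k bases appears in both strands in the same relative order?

6

Let dp[i][j] be the LCS length of the first i bases of X and the first j bases of Y. dp[i][j] = dp[i-1][j-1]+1 when the i-th and j-th bases match, else max(dp[i-1][j], dp[i][j-1]).
    ·  C  A  A  G  C  C  T  C  G  A  G
 ·  0  0  0  0  0  0  0  0  0  0  0  0
 C  0  1  1  1  1  1  1  1  1  1  1  1
 C  0  1  1  1  1  2  2  2  2  2  2  2
 C  0  1  1  1  1  2  3  3  3  3  3  3
 C  0  1  1  1  1  2  3  3  4  4  4  4
 T  0  1  1  1  1  2  3  4  4  4  4  4
 G  0  1  1  1  2  2  3  4  4  5  5  5
 T  0  1  1  1  2  2  3  4  4  5  5  5
 G  0  1  1  1  2  2  3  4  4  5  5  6
 T  0  1  1  1  2  2  3  4  4  5  5  6
 G  0  1  1  1  2  2  3  4  4  5  5  6
dp[10][11] = 6. One LCS (by backtracking along matches): CCCCGG.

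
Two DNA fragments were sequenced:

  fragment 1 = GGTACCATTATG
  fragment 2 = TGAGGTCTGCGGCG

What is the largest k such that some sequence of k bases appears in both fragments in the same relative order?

Pick G at fragment 1[1]=fragment 2[4], then G at fragment 1[2]=fragment 2[5], then T at fragment 1[3]=fragment 2[8], then C at fragment 1[5]=fragment 2[10], then C at fragment 1[6]=fragment 2[13], then G at fragment 1[12]=fragment 2[14]; all 6 bases appear in both, in order. dp[12][14] = 6 confirms this is the maximum.

6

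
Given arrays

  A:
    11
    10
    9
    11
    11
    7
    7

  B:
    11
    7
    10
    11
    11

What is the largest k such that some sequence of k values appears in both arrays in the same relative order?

Let dp[i][j] be the LCS length of the first i values of A and the first j values of B. dp[i][j] = dp[i-1][j-1]+1 when the i-th and j-th values match, else max(dp[i-1][j], dp[i][j-1]).
    · 11  7 10 11 11
 ·  0  0  0  0  0  0
11  0  1  1  1  1  1
10  0  1  1  2  2  2
 9  0  1  1  2  2  2
11  0  1  1  2  3  3
11  0  1  1  2  3  4
 7  0  1  2  2  3  4
 7  0  1  2  2  3  4
dp[7][5] = 4. One LCS (by backtracking along matches): 11, 10, 11, 11.

4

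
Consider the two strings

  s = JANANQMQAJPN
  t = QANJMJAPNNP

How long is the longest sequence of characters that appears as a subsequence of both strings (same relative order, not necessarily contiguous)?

Let dp[i][j] be the LCS length of the first i characters of s and the first j characters of t. dp[i][j] = dp[i-1][j-1]+1 when the i-th and j-th characters match, else max(dp[i-1][j], dp[i][j-1]).
    ·  Q  A  N  J  M  J  A  P  N  N  P
 ·  0  0  0  0  0  0  0  0  0  0  0  0
 J  0  0  0  0  1  1  1  1  1  1  1  1
 A  0  0  1  1  1  1  1  2  2  2  2  2
 N  0  0  1  2  2  2  2  2  2  3  3  3
 A  0  0  1  2  2  2  2  3  3  3  3  3
 N  0  0  1  2  2  2  2  3  3  4  4  4
 Q  0  1  1  2  2  2  2  3  3  4  4  4
 M  0  1  1  2  2  3  3  3  3  4  4  4
 Q  0  1  1  2  2  3  3  3  3  4  4  4
 A  0  1  2  2  2  3  3  4  4  4  4  4
 J  0  1  2  2  3  3  4  4  4  4  4  4
 P  0  1  2  2  3  3  4  4  5  5  5  5
 N  0  1  2  3  3  3  4  4  5  6  6  6
dp[12][11] = 6. One LCS (by backtracking along matches): ANMAPN.

6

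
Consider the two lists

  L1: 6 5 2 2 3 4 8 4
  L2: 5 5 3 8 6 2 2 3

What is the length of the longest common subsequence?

4

One common subsequence of length 4: 6 (L1 #1, L2 #5), 2 (L1 #3, L2 #6), 2 (L1 #4, L2 #7), 3 (L1 #5, L2 #8), and the DP table's final entry dp[8][8] is also 4, so no common subsequence is longer.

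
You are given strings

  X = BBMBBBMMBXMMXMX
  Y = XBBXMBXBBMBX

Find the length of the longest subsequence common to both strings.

9

Match B at X[1]=Y[2] → B at X[2]=Y[3] → M at X[3]=Y[5] → B at X[4]=Y[6] → B at X[5]=Y[8] → B at X[6]=Y[9] → M at X[8]=Y[10] → B at X[9]=Y[11] → X at X[15]=Y[12] — 9 characters in the same relative order in both. The LCS DP gives dp[15][12] = 9, so this is optimal.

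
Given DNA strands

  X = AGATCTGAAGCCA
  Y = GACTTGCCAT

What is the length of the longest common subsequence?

8

Taking G [2,1]; then A [3,2]; then T [4,4]; then T [6,5]; then G [10,6]; then C [11,7]; then C [12,8]; then A [13,9] gives a common subsequence of length 8. Since dp[13][10] = 8, nothing longer is possible.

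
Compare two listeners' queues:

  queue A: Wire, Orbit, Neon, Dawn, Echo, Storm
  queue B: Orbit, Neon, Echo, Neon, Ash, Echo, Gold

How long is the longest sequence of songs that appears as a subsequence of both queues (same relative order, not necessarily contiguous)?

3

Taking Orbit (queue A #2, queue B #1), Neon (queue A #3, queue B #4), Echo (queue A #5, queue B #6) gives a common subsequence of length 3, and the DP table's final entry dp[6][7] is also 3, so no common subsequence is longer.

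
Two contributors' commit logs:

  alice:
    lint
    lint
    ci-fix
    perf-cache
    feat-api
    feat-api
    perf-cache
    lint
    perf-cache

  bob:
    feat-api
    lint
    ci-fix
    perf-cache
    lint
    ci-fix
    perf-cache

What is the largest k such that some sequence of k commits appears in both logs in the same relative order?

Match lint [2,2]; then ci-fix [3,3]; then perf-cache [7,4]; then lint [8,5]; then perf-cache [9,7] — 5 commits in the same relative order in both, and the DP table's final entry dp[9][7] is also 5, so no common subsequence is longer.

5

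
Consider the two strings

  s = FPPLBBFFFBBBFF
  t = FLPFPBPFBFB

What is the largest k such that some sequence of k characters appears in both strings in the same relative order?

7

One common subsequence of length 7: F (s #1, t #1), P (s #2, t #3), P (s #3, t #5), B (s #5, t #6), B (s #6, t #9), F (s #9, t #10), B (s #12, t #11). dp[14][11] = 7 confirms this is the maximum.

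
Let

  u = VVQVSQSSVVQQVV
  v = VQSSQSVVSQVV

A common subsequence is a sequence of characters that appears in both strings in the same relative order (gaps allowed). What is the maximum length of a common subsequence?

One common subsequence of length 10: V at u[2]=v[1], Q at u[3]=v[2], S at u[5]=v[4], Q at u[6]=v[5], S at u[8]=v[6], V at u[9]=v[7], V at u[10]=v[8], Q at u[12]=v[10], V at u[13]=v[11], V at u[14]=v[12]. Since dp[14][12] = 10, nothing longer is possible.

10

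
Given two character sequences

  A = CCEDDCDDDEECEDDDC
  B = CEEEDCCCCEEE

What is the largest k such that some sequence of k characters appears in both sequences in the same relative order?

7

Pick C (A #1, B #1), then E (A #3, B #4), then D (A #4, B #5), then C (A #6, B #9), then E (A #10, B #10), then E (A #11, B #11), then E (A #13, B #12); all 7 characters appear in both, in order. The LCS DP gives dp[17][12] = 7, so this is optimal.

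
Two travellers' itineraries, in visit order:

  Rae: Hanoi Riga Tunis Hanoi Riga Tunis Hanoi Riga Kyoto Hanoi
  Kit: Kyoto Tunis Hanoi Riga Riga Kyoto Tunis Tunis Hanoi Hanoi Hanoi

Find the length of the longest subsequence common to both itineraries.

Taking Hanoi at Rae[1]=Kit[3], then Riga at Rae[2]=Kit[5], then Tunis at Rae[3]=Kit[8], then Hanoi at Rae[4]=Kit[9], then Hanoi at Rae[7]=Kit[10], then Hanoi at Rae[10]=Kit[11] gives a common subsequence of length 6, and the DP table's final entry dp[10][11] is also 6, so no common subsequence is longer.

6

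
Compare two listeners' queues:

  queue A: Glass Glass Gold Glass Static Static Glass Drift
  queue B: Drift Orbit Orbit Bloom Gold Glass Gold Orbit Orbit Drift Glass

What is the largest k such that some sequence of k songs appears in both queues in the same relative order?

Taking Glass [2,6], Gold [3,7], Glass [7,11] gives a common subsequence of length 3. The LCS DP gives dp[8][11] = 3, so this is optimal.

3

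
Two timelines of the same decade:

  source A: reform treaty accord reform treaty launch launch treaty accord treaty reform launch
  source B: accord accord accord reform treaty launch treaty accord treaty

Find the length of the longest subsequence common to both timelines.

Taking accord (source A #3, source B #3), then reform (source A #4, source B #4), then treaty (source A #5, source B #5), then launch (source A #7, source B #6), then treaty (source A #8, source B #7), then accord (source A #9, source B #8), then treaty (source A #10, source B #9) gives a common subsequence of length 7. The LCS DP gives dp[12][9] = 7, so this is optimal.

7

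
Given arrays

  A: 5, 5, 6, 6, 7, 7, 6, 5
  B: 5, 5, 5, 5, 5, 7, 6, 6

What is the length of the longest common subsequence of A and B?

4

Pick 5 [1,4], 5 [2,5], 6 [4,7], 6 [7,8]; all 4 values appear in both, in order, and the DP table's final entry dp[8][8] is also 4, so no common subsequence is longer.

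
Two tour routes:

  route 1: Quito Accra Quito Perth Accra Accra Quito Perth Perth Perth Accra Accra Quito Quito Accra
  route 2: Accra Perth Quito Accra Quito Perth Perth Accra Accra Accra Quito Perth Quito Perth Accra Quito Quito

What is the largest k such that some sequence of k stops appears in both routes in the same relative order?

One common subsequence of length 12: Quito at route 1[1]=route 2[3], Accra at route 1[2]=route 2[4], Quito at route 1[3]=route 2[5], Perth at route 1[4]=route 2[7], Accra at route 1[5]=route 2[9], Accra at route 1[6]=route 2[10], Quito at route 1[7]=route 2[11], Perth at route 1[8]=route 2[12], Perth at route 1[10]=route 2[14], Accra at route 1[12]=route 2[15], Quito at route 1[13]=route 2[16], Quito at route 1[14]=route 2[17]. Since dp[15][17] = 12, nothing longer is possible.

12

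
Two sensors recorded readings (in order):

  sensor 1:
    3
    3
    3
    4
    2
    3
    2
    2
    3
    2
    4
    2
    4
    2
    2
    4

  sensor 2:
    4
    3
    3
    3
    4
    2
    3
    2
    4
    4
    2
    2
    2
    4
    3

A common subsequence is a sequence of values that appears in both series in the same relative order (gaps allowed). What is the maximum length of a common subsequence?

Taking 3 (sensor 1 #1, sensor 2 #2), then 3 (sensor 1 #2, sensor 2 #3), then 3 (sensor 1 #3, sensor 2 #4), then 4 (sensor 1 #4, sensor 2 #5), then 2 (sensor 1 #5, sensor 2 #6), then 3 (sensor 1 #6, sensor 2 #7), then 2 (sensor 1 #7, sensor 2 #8), then 4 (sensor 1 #11, sensor 2 #10), then 2 (sensor 1 #12, sensor 2 #11), then 2 (sensor 1 #14, sensor 2 #12), then 2 (sensor 1 #15, sensor 2 #13), then 4 (sensor 1 #16, sensor 2 #14) gives a common subsequence of length 12. dp[16][15] = 12 confirms this is the maximum.

12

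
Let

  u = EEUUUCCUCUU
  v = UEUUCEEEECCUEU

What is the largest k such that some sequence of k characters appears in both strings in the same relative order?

One common subsequence of length 8: E at u[2]=v[2], then U at u[4]=v[3], then U at u[5]=v[4], then C at u[6]=v[5], then C at u[7]=v[10], then C at u[9]=v[11], then U at u[10]=v[12], then U at u[11]=v[14]. Since dp[11][14] = 8, nothing longer is possible.

8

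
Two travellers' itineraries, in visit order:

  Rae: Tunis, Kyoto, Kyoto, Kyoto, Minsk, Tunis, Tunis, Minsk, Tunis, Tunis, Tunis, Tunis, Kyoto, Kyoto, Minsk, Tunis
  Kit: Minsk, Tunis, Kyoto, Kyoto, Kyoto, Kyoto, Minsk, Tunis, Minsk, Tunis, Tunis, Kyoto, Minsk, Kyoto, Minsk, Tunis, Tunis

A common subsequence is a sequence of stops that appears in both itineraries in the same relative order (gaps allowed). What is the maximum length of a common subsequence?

13

Pick Tunis at Rae[1]=Kit[2]; then Kyoto at Rae[2]=Kit[4]; then Kyoto at Rae[3]=Kit[5]; then Kyoto at Rae[4]=Kit[6]; then Minsk at Rae[5]=Kit[7]; then Tunis at Rae[7]=Kit[8]; then Minsk at Rae[8]=Kit[9]; then Tunis at Rae[11]=Kit[10]; then Tunis at Rae[12]=Kit[11]; then Kyoto at Rae[13]=Kit[12]; then Kyoto at Rae[14]=Kit[14]; then Minsk at Rae[15]=Kit[15]; then Tunis at Rae[16]=Kit[17]; all 13 stops appear in both, in order, and the DP table's final entry dp[16][17] is also 13, so no common subsequence is longer.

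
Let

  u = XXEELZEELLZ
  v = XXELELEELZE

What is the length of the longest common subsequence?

9

Let dp[i][j] be the LCS length of the first i characters of u and the first j characters of v. dp[i][j] = dp[i-1][j-1]+1 when the i-th and j-th characters match, else max(dp[i-1][j], dp[i][j-1]).
    ·  X  X  E  L  E  L  E  E  L  Z  E
 ·  0  0  0  0  0  0  0  0  0  0  0  0
 X  0  1  1  1  1  1  1  1  1  1  1  1
 X  0  1  2  2  2  2  2  2  2  2  2  2
 E  0  1  2  3  3  3  3  3  3  3  3  3
 E  0  1  2  3  3  4  4  4  4  4  4  4
 L  0  1  2  3  4  4  5  5  5  5  5  5
 Z  0  1  2  3  4  4  5  5  5  5  6  6
 E  0  1  2  3  4  5  5  6  6  6  6  7
 E  0  1  2  3  4  5  5  6  7  7  7  7
 L  0  1  2  3  4  5  6  6  7  8  8  8
 L  0  1  2  3  4  5  6  6  7  8  8  8
 Z  0  1  2  3  4  5  6  6  7  8  9  9
dp[11][11] = 9. One LCS (by backtracking along matches): XXEELEELZ.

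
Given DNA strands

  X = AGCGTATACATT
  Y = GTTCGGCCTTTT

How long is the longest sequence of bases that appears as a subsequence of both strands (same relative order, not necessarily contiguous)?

7

Match G at X[2]=Y[1] → C at X[3]=Y[4] → G at X[4]=Y[6] → T at X[5]=Y[9] → T at X[7]=Y[10] → T at X[11]=Y[11] → T at X[12]=Y[12] — 7 bases in the same relative order in both, and the DP table's final entry dp[12][12] is also 7, so no common subsequence is longer.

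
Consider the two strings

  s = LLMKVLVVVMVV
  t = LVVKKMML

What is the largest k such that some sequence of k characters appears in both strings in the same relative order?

4

Let dp[i][j] be the LCS length of the first i characters of s and the first j characters of t. dp[i][j] = dp[i-1][j-1]+1 when the i-th and j-th characters match, else max(dp[i-1][j], dp[i][j-1]).
    ·  L  V  V  K  K  M  M  L
 ·  0  0  0  0  0  0  0  0  0
 L  0  1  1  1  1  1  1  1  1
 L  0  1  1  1  1  1  1  1  2
 M  0  1  1  1  1  1  2  2  2
 K  0  1  1  1  2  2  2  2  2
 V  0  1  2  2  2  2  2  2  2
 L  0  1  2  2  2  2  2  2  3
 V  0  1  2  3  3  3  3  3  3
 V  0  1  2  3  3  3  3  3  3
 V  0  1  2  3  3  3  3  3  3
 M  0  1  2  3  3  3  4  4  4
 V  0  1  2  3  3  3  4  4  4
 V  0  1  2  3  3  3  4  4  4
dp[12][8] = 4. One LCS (by backtracking along matches): LVVM.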